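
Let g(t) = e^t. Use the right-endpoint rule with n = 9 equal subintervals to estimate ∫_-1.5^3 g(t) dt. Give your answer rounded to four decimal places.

25.2401

Δt = (3 − (-1.5))/9 = 0.5.
Right endpoints: -1, -0.5, 0, 0.5, 1, 1.5, 2, 2.5, 3.
g(-1) ≈ 0.3679, g(-0.5) ≈ 0.6065, g(0) ≈ 1.0000, g(0.5) ≈ 1.6487, g(1) ≈ 2.7183, g(1.5) ≈ 4.4817, g(2) ≈ 7.3891, g(2.5) ≈ 12.1825, g(3) ≈ 20.0855.
Sum = Δt · [g(-1) + g(-0.5) + g(0) + ...].
Sum ≈ 25.2401.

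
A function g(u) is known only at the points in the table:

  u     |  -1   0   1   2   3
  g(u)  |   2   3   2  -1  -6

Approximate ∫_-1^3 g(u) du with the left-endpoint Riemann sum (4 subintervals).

6

Δu = 1.
Sum = 1·[2 + 3 + 2 + (-1)] = 6.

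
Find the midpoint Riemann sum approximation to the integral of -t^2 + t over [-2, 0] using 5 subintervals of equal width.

Δt = (0 − (-2))/5 = 0.4.
Midpoints: -1.8, -1.4, -1, -0.6, -0.2.
f(-1.8) = -5.04, f(-1.4) = -3.36, f(-1) = -2, f(-0.6) = -0.96, f(-0.2) = -0.24.
Sum = Δt · [f(-1.8) + f(-1.4) + f(-1) + f(-0.6) + f(-0.2)].
Sum = -4.64.

-4.64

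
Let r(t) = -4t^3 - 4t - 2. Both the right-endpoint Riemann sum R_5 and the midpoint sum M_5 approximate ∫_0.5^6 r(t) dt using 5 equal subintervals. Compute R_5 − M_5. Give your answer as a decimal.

R_5 = -1908.72.
M_5 = -1356.80875.
R_5 − M_5 = -551.91125.

-551.91125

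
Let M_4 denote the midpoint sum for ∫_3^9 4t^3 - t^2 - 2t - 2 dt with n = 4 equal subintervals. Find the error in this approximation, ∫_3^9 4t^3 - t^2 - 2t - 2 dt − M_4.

79.875

Exact integral: ∫_3^9 f(t) dt = 6162.
M_4 = 6082.125.
Error = 6162 − 6082.125 = 79.875.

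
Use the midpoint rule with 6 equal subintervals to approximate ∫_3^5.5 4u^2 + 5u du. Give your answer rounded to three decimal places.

238.814

Δu = (5.5 − 3)/6 = 5/12.
Midpoints: 77/24, 3.625, 97/24, 107/24, 4.875, 127/24.
f(77/24) = 8239/144, f(3.625) = 70.6875, f(97/24) = 12319/144, f(107/24) = 14659/144, f(4.875) = 119.4375, f(127/24) = 19939/144.
Sum = Δu · [f(77/24) + f(3.625) + f(97/24) + ...].
Sum ≈ 238.814.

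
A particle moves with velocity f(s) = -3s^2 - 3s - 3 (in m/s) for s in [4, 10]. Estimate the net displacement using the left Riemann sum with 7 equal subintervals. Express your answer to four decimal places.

Δs = (10 − 4)/7 = 6/7.
Left endpoints: 4, 34/7, 40/7, 46/7, 52/7, 58/7, 64/7.
f(4) = -63, f(34/7) = -4329/49, f(40/7) = -5787/49, f(46/7) = -7461/49, f(52/7) = -9351/49, f(58/7) = -11457/49, f(64/7) = -13779/49.
Sum = Δs · [f(4) + f(34/7) + f(40/7) + ...].
Sum ≈ -966.4898.

-966.4898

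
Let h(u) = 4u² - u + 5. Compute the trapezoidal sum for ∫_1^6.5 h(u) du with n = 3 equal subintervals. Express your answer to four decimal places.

Δu = (6.5 − 1)/3 = 11/6.
h(1) = 8, h(17/6) = 617/18, h(14/3) = 787/9, h(6.5) = 167.5.
T_3 = (Δu/2)·[h(u_0) + 2h(u_1) + 2h(u_2) + h(u_3)].
Sum ≈ 384.0324.

384.0324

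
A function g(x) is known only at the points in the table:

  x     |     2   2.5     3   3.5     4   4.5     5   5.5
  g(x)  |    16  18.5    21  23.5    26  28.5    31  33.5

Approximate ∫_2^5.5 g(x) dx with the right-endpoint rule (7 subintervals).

91

Δx = 0.5.
Sum = 0.5·[18.5 + 21 + 23.5 + 26 + 28.5 + 31 + 33.5] = 91.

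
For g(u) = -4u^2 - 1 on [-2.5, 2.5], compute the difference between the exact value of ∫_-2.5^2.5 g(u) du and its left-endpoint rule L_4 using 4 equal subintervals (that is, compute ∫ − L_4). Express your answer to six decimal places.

5.208333

Exact integral: ∫_-2.5^2.5 g(u) du ≈ -46.66666667.
L_4 = -51.875.
Error ≈ -46.66666667 − (-51.875) ≈ 5.208333.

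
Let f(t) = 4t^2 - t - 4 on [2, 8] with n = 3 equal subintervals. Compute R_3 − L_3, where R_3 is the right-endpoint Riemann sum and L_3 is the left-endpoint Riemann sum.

R_3 = 868.
L_3 = 400.
R_3 − L_3 = 468.

468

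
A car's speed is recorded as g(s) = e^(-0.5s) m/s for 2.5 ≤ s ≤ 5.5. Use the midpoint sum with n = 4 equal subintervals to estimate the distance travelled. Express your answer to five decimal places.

0.44256

Δs = (5.5 − 2.5)/4 = 0.75.
Midpoints: 2.875, 3.625, 4.375, 5.125.
g(2.875) ≈ 0.23752, g(3.625) ≈ 0.16325, g(4.375) ≈ 0.11220, g(5.125) ≈ 0.07711.
Sum = Δs · [g(2.875) + g(3.625) + g(4.375) + g(5.125)].
Sum ≈ 0.44256.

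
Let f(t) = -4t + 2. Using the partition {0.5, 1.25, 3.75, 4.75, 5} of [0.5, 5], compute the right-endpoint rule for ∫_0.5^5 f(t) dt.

-56.25

Subinterval widths: 0.75, 2.5, 1, 0.25.
Right endpoints: 1.25, 3.75, 4.75, 5.
f(1.25) = -3, f(3.75) = -13, f(4.75) = -17, f(5) = -18.
Sum = Σ Δt_i · f(t_i).
Sum = -56.25.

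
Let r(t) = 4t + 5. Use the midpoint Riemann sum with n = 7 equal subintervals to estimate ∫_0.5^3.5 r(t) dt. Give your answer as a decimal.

Δt = (3.5 − 0.5)/7 = 3/7.
Midpoints: 5/7, 8/7, 11/7, 2, 17/7, 20/7, 23/7.
r(5/7) = 55/7, r(8/7) = 67/7, r(11/7) = 79/7, r(2) = 13, r(17/7) = 103/7, r(20/7) = 115/7, r(23/7) = 127/7.
Sum = Δt · [r(5/7) + r(8/7) + r(11/7) + ...].
Sum = 39.

39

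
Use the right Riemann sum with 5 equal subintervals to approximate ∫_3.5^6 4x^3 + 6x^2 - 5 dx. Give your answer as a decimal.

Δx = (6 − 3.5)/5 = 0.5.
Right endpoints: 4, 4.5, 5, 5.5, 6.
f(4) = 347, f(4.5) = 481, f(5) = 645, f(5.5) = 842, f(6) = 1075.
Sum = Δx · [f(4) + f(4.5) + f(5) + f(5.5) + f(6)].
Sum = 1695.

1695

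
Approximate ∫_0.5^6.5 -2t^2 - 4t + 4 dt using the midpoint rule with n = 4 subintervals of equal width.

-240.75

Δt = (6.5 − 0.5)/4 = 1.5.
Midpoints: 1.25, 2.75, 4.25, 5.75.
f(1.25) = -4.125, f(2.75) = -22.125, f(4.25) = -49.125, f(5.75) = -85.125.
Sum = Δt · [f(1.25) + f(2.75) + f(4.25) + f(5.75)].
Sum = -240.75.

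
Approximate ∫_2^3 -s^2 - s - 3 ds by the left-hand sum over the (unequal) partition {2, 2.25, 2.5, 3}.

-10.703125

Subinterval widths: 0.25, 0.25, 0.5.
Left endpoints: 2, 2.25, 2.5.
f(2) = -9, f(2.25) = -10.3125, f(2.5) = -11.75.
Sum = Σ Δs_i · f(s_i).
Sum = -10.703125.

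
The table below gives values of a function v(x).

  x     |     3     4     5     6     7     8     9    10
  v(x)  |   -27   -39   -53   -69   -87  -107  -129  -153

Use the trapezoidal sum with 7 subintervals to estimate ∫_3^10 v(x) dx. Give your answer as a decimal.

Δx = 1.
T_7 = (1/2)·[(-27) + 2·(-39) + 2·(-53) + 2·(-69) + 2·(-87) + 2·(-107) + 2·(-129) + (-153)] = -574.

-574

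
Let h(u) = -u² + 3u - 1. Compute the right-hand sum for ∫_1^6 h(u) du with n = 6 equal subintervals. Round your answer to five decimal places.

Δu = (6 − 1)/6 = 5/6.
Right endpoints: 11/6, 8/3, 3.5, 13/3, 31/6, 6.
h(11/6) = 41/36, h(8/3) = -1/9, h(3.5) = -2.75, h(13/3) = -61/9, h(31/6) = -439/36, h(6) = -19.
Sum = Δu · [h(11/6) + h(8/3) + h(3.5) + ...].
Sum ≈ -33.07870.

-33.07870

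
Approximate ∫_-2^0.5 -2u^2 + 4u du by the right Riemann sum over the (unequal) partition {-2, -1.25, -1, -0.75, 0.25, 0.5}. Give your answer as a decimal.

Subinterval widths: 0.75, 0.25, 0.25, 1, 0.25.
Right endpoints: -1.25, -1, -0.75, 0.25, 0.5.
f(-1.25) = -8.125, f(-1) = -6, f(-0.75) = -4.125, f(0.25) = 0.875, f(0.5) = 1.5.
Sum = Σ Δu_i · f(u_i).
Sum = -7.375.

-7.375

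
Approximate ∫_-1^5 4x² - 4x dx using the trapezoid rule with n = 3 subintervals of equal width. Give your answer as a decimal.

Δx = (5 − (-1))/3 = 2.
f(-1) = 8, f(1) = 0, f(3) = 24, f(5) = 80.
T_3 = (Δx/2)·[f(x_0) + 2f(x_1) + 2f(x_2) + f(x_3)].
Sum = 136.

136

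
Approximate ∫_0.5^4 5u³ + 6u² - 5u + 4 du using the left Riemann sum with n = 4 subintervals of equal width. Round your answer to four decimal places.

266.6357

Δu = (4 − 0.5)/4 = 0.875.
Left endpoints: 0.5, 1.375, 2.25, 3.125.
f(0.5) = 3.625, f(1.375) = 10991/512, f(2.25) = 80.078125, f(3.125) = 102173/512.
Sum = Δu · [f(0.5) + f(1.375) + f(2.25) + f(3.125)].
Sum ≈ 266.6357.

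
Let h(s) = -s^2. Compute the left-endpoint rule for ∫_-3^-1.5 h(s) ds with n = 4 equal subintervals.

Δs = (-1.5 − (-3))/4 = 0.375.
Left endpoints: -3, -2.625, -2.25, -1.875.
h(-3) = -9, h(-2.625) = -6.890625, h(-2.25) = -5.0625, h(-1.875) = -3.515625.
Sum = Δs · [h(-3) + h(-2.625) + h(-2.25) + h(-1.875)].
Sum = -9.17578125.

-9.17578125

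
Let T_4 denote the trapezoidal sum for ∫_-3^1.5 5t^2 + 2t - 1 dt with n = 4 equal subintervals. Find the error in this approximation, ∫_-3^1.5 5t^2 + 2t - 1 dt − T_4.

Exact integral: ∫_-3^1.5 f(t) dt = 39.375.
T_4 = 44.12109375.
Error = 39.375 − 44.12109375 = -4.74609375.

-4.74609375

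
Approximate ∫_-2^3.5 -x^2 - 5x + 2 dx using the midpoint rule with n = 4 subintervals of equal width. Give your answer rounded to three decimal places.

Δx = (3.5 − (-2))/4 = 1.375.
Midpoints: -1.3125, 0.0625, 1.4375, 2.8125.
f(-1.3125) = 6.83984375, f(0.0625) = 1.68359375, f(1.4375) = -7.25390625, f(2.8125) = -19.97265625.
Sum = Δx · [f(-1.3125) + f(0.0625) + f(1.4375) + f(2.8125)].
Sum ≈ -25.717.

-25.717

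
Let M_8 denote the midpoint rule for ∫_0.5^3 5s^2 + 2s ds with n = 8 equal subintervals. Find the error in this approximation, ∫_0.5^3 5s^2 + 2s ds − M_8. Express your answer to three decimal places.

0.102

Exact integral: ∫_0.5^3 f(s) ds ≈ 53.54167.
M_8 ≈ 53.43994.
Error ≈ 53.54167 − 53.43994 ≈ 0.102.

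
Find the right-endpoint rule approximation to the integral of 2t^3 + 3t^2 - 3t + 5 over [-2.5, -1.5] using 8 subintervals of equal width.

Δt = (-1.5 − (-2.5))/8 = 0.125.
Right endpoints: -2.375, -2.25, -2.125, -2, -1.875, -1.75, -1.625, -1.5.
f(-2.375) = 2.25390625, f(-2.25) = 4.15625, f(-2.125) = 5.73046875, f(-2) = 7, f(-1.875) = 7.98828125, f(-1.75) = 8.71875, f(-1.625) = 9.21484375, f(-1.5) = 9.5.
Sum = Δt · [f(-2.375) + f(-2.25) + f(-2.125) + ...].
Sum = 6.8203125.

6.8203125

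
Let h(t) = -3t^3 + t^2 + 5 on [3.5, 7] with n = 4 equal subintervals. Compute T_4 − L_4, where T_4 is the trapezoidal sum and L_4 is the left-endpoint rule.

-377.8359375

T_4 ≈ -1591.31738281.
L_4 ≈ -1213.48144531.
T_4 − L_4 = -377.8359375.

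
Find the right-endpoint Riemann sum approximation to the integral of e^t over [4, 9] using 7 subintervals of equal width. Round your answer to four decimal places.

Δt = (9 − 4)/7 = 5/7.
Right endpoints: 33/7, 38/7, 43/7, 48/7, 53/7, 58/7, 9.
f(33/7) ≈ 111.5291, f(38/7) ≈ 227.8236, f(43/7) ≈ 465.3813, f(48/7) ≈ 950.6470, f(53/7) ≈ 1941.9125, f(58/7) ≈ 3966.7972, f(9) ≈ 8103.0839.
Sum = Δt · [f(33/7) + f(38/7) + f(43/7) + ...].
Sum ≈ 11262.2676.

11262.2676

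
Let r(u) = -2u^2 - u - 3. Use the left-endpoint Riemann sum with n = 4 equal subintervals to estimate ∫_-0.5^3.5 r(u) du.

-34

Δu = (3.5 − (-0.5))/4 = 1.
Left endpoints: -0.5, 0.5, 1.5, 2.5.
r(-0.5) = -3, r(0.5) = -4, r(1.5) = -9, r(2.5) = -18.
Sum = Δu · [r(-0.5) + r(0.5) + r(1.5) + r(2.5)].
Sum = -34.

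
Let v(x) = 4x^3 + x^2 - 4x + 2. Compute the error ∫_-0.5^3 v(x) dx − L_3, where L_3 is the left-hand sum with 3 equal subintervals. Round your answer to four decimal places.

47.5255

Exact integral: ∫_-0.5^3 v(x) dx ≈ 79.479167.
L_3 ≈ 31.953704.
Error ≈ 79.479167 − 31.953704 ≈ 47.5255.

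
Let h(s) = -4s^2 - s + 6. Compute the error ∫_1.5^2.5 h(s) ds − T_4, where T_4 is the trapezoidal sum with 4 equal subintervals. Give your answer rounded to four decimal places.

Exact integral: ∫_1.5^2.5 h(s) ds ≈ -12.333333.
T_4 = -12.375.
Error ≈ -12.333333 − (-12.375) ≈ 0.0417.

0.0417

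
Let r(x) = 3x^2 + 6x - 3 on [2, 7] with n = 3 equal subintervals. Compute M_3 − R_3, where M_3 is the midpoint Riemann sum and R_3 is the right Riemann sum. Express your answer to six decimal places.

M_3 ≈ 451.52777778.
R_3 ≈ 599.44444444.
M_3 − R_3 ≈ -147.916667.

-147.916667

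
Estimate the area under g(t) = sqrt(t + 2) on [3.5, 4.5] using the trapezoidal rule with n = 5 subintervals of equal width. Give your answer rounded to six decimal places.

2.448723

Δt = (4.5 − 3.5)/5 = 0.2.
g(3.5) ≈ 2.345208, g(3.7) ≈ 2.387467, g(3.9) ≈ 2.428992, g(4.1) ≈ 2.469818, g(4.3) ≈ 2.509980, g(4.5) ≈ 2.549510.
T_5 = (Δt/2)·[g(t_0) + 2g(t_1) + ... + 2g(t_{4}) + g(t_5)].
Sum ≈ 2.448723.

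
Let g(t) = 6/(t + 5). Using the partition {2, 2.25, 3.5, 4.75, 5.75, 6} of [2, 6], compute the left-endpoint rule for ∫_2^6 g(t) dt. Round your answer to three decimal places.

Subinterval widths: 0.25, 1.25, 1.25, 1, 0.25.
Left endpoints: 2, 2.25, 3.5, 4.75, 5.75.
g(2) = 6/7, g(2.25) = 24/29, g(3.5) = 12/17, g(4.75) = 8/13, g(5.75) = 24/43.
Sum = Σ Δt_i · g(t_i).
Sum ≈ 2.886.

2.886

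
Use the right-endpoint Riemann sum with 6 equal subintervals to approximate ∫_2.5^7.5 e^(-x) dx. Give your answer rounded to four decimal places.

Δx = (7.5 − 2.5)/6 = 5/6.
Right endpoints: 10/3, 25/6, 5, 35/6, 20/3, 7.5.
f(10/3) ≈ 0.0357, f(25/6) ≈ 0.0155, f(5) ≈ 0.0067, f(35/6) ≈ 0.0029, f(20/3) ≈ 0.0013, f(7.5) ≈ 0.0006.
Sum = Δx · [f(10/3) + f(25/6) + f(5) + ...].
Sum ≈ 0.0522.

0.0522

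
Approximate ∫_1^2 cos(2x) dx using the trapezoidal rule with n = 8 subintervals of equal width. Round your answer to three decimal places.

-0.829

Δx = (2 − 1)/8 = 0.125.
f(1) ≈ -0.416, f(1.125) ≈ -0.628, f(1.25) ≈ -0.801, f(1.375) ≈ -0.924, f(1.5) ≈ -0.990, f(1.625) ≈ -0.994, f(1.75) ≈ -0.936, f(1.875) ≈ -0.821, f(2) ≈ -0.654.
T_8 = (Δx/2)·[f(x_0) + 2f(x_1) + ... + 2f(x_{7}) + f(x_8)].
Sum ≈ -0.829.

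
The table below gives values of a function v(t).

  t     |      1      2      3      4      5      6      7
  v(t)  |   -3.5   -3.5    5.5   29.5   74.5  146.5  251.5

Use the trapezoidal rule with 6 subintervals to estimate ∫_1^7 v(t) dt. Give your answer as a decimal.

376.5

Δt = 1.
T_6 = (1/2)·[(-3.5) + 2·(-3.5) + 2·5.5 + 2·29.5 + 2·74.5 + 2·146.5 + 251.5] = 376.5.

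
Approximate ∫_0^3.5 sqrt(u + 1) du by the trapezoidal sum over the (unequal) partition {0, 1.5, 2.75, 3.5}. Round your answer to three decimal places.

5.656

Subinterval widths: 1.5, 1.25, 0.75.
f(0) ≈ 1.000, f(1.5) ≈ 1.581, f(2.75) ≈ 1.936, f(3.5) ≈ 2.121.
On each subinterval the trapezoid contributes (Δu_i/2)·[f(u_{i-1}) + f(u_i)].
Sum ≈ 5.656.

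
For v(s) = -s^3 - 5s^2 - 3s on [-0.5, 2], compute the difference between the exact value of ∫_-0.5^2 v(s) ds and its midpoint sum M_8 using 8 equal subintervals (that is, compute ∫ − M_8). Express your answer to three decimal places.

-0.148

Exact integral: ∫_-0.5^2 v(s) ds ≈ -23.15104.
M_8 ≈ -23.00354.
Error ≈ -23.15104 − (-23.00354) ≈ -0.148.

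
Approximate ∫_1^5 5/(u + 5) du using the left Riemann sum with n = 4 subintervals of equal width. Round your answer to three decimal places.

2.728

Δu = (5 − 1)/4 = 1.
Left endpoints: 1, 2, 3, 4.
f(1) = 5/6, f(2) = 5/7, f(3) = 0.625, f(4) = 5/9.
Sum = Δu · [f(1) + f(2) + f(3) + f(4)].
Sum ≈ 2.728.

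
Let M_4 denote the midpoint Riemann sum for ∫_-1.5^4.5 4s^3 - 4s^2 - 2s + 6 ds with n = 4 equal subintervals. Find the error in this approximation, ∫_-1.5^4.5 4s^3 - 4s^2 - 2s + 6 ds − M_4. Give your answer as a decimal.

Exact integral: ∫_-1.5^4.5 f(s) ds = 297.
M_4 = 281.25.
Error = 297 − 281.25 = 15.75.

15.75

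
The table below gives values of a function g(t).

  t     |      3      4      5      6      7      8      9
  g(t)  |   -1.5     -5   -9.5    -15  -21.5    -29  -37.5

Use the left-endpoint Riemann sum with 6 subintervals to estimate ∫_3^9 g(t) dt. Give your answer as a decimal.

Δt = 1.
Sum = 1·[(-1.5) + (-5) + (-9.5) + (-15) + (-21.5) + (-29)] = -81.5.

-81.5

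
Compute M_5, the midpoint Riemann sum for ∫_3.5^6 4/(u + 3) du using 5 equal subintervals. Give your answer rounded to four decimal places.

Δu = (6 − 3.5)/5 = 0.5.
Midpoints: 3.75, 4.25, 4.75, 5.25, 5.75.
f(3.75) = 16/27, f(4.25) = 16/29, f(4.75) = 16/31, f(5.25) = 16/33, f(5.75) = 16/35.
Sum = Δu · [f(3.75) + f(4.25) + f(4.75) + f(5.25) + f(5.75)].
Sum ≈ 1.3012.

1.3012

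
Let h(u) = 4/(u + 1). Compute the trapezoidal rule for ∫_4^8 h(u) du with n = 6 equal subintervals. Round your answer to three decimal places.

Δu = (8 − 4)/6 = 2/3.
h(4) = 0.8, h(14/3) = 12/17, h(16/3) = 12/19, h(6) = 4/7, h(20/3) = 12/23, h(22/3) = 0.48, h(8) = 4/9.
T_6 = (Δu/2)·[h(u_0) + 2h(u_1) + ... + 2h(u_{5}) + h(u_6)].
Sum ≈ 2.355.

2.355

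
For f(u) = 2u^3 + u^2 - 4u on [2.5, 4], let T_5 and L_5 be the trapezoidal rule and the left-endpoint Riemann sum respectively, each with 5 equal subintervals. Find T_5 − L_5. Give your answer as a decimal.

T_5 = 105.555.
L_5 = 90.48.
T_5 − L_5 = 15.075.

15.075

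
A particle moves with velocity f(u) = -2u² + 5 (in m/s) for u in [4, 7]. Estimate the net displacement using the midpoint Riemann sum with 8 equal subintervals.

-170.9296875

Δu = (7 − 4)/8 = 0.375.
Midpoints: 4.1875, 4.5625, 4.9375, 5.3125, 5.6875, 6.0625, 6.4375, 6.8125.
f(4.1875) = -30.0703125, f(4.5625) = -36.6328125, f(4.9375) = -43.7578125, f(5.3125) = -51.4453125, f(5.6875) = -59.6953125, f(6.0625) = -68.5078125, f(6.4375) = -77.8828125, f(6.8125) = -87.8203125.
Sum = Δu · [f(4.1875) + f(4.5625) + f(4.9375) + ...].
Sum = -170.9296875.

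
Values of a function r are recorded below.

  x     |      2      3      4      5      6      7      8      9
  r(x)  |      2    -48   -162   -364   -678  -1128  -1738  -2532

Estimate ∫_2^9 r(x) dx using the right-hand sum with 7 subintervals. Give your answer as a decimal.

-6650

Δx = 1.
Sum = 1·[(-48) + (-162) + (-364) + (-678) + (-1128) + (-1738) + (-2532)] = -6650.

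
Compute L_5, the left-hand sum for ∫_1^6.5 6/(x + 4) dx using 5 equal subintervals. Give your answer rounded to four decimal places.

Δx = (6.5 − 1)/5 = 1.1.
Left endpoints: 1, 2.1, 3.2, 4.3, 5.4.
f(1) = 1.2, f(2.1) = 60/61, f(3.2) = 5/6, f(4.3) = 60/83, f(5.4) = 30/47.
Sum = Δx · [f(1) + f(2.1) + f(3.2) + f(4.3) + f(5.4)].
Sum ≈ 4.8159.

4.8159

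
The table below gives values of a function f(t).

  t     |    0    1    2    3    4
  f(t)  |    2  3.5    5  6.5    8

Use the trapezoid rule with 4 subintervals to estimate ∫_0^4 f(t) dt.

Δt = 1.
T_4 = (1/2)·[2 + 2·3.5 + 2·5 + 2·6.5 + 8] = 20.

20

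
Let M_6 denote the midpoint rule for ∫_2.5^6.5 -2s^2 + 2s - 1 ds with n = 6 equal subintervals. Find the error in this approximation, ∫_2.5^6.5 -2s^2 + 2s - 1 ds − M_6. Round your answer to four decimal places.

Exact integral: ∫_2.5^6.5 f(s) ds ≈ -140.666667.
M_6 ≈ -140.370370.
Error ≈ -140.666667 − (-140.370370) ≈ -0.2963.

-0.2963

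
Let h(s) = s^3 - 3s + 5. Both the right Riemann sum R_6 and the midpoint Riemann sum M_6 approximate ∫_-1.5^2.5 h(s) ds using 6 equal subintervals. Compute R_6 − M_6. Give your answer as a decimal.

3

R_6 ≈ 25.27778.
M_6 ≈ 22.27778.
R_6 − M_6 = 3.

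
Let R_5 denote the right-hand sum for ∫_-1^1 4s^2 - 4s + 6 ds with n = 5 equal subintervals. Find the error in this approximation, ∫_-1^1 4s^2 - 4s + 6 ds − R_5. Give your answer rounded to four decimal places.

1.3867

Exact integral: ∫_-1^1 f(s) ds ≈ 14.666667.
R_5 = 13.28.
Error ≈ 14.666667 − 13.28 ≈ 1.3867.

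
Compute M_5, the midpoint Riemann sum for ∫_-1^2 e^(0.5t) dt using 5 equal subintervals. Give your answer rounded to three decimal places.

4.208

Δt = (2 − (-1))/5 = 0.6.
Midpoints: -0.7, -0.1, 0.5, 1.1, 1.7.
f(-0.7) ≈ 0.705, f(-0.1) ≈ 0.951, f(0.5) ≈ 1.284, f(1.1) ≈ 1.733, f(1.7) ≈ 2.340.
Sum = Δt · [f(-0.7) + f(-0.1) + f(0.5) + f(1.1) + f(1.7)].
Sum ≈ 4.208.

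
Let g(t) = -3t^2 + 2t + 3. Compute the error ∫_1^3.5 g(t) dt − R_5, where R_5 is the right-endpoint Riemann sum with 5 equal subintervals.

Exact integral: ∫_1^3.5 g(t) dt = -23.125.
R_5 = -30.625.
Error = -23.125 − (-30.625) = 7.5.

7.5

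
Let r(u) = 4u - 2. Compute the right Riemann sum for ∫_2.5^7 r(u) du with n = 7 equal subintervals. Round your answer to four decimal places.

Δu = (7 − 2.5)/7 = 9/14.
Right endpoints: 22/7, 53/14, 31/7, 71/14, 40/7, 89/14, 7.
r(22/7) = 74/7, r(53/14) = 92/7, r(31/7) = 110/7, r(71/14) = 128/7, r(40/7) = 146/7, r(89/14) = 164/7, r(7) = 26.
Sum = Δu · [r(22/7) + r(53/14) + r(31/7) + ...].
Sum ≈ 82.2857.

82.2857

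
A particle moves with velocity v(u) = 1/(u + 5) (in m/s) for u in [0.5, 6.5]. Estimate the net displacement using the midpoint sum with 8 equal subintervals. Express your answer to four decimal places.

0.7370

Δu = (6.5 − 0.5)/8 = 0.75.
Midpoints: 0.875, 1.625, 2.375, 3.125, 3.875, 4.625, 5.375, 6.125.
v(0.875) = 8/47, v(1.625) = 8/53, v(2.375) = 8/59, v(3.125) = 8/65, v(3.875) = 8/71, v(4.625) = 8/77, v(5.375) = 8/83, v(6.125) = 8/89.
Sum = Δu · [v(0.875) + v(1.625) + v(2.375) + ...].
Sum ≈ 0.7370.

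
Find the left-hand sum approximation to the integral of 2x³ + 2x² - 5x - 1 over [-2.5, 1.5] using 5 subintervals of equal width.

Δx = (1.5 − (-2.5))/5 = 0.8.
Left endpoints: -2.5, -1.7, -0.9, -0.1, 0.7.
f(-2.5) = -7.25, f(-1.7) = 3.454, f(-0.9) = 3.662, f(-0.1) = -0.482, f(0.7) = -2.834.
Sum = Δx · [f(-2.5) + f(-1.7) + f(-0.9) + f(-0.1) + f(0.7)].
Sum = -2.76.

-2.76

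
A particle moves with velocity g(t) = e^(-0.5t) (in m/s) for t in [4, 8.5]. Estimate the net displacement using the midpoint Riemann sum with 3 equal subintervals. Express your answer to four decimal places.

Δt = (8.5 − 4)/3 = 1.5.
Midpoints: 4.75, 6.25, 7.75.
g(4.75) ≈ 0.0930, g(6.25) ≈ 0.0439, g(7.75) ≈ 0.0208.
Sum = Δt · [g(4.75) + g(6.25) + g(7.75)].
Sum ≈ 0.2366.

0.2366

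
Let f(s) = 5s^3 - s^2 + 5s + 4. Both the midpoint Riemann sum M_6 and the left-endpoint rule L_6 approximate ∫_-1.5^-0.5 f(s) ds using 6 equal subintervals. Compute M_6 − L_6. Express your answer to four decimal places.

M_6 ≈ -8.296296.
L_6 ≈ -10.344907.
M_6 − L_6 ≈ 2.0486.

2.0486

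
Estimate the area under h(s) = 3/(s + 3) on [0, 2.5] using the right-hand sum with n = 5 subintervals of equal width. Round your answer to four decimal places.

1.7096

Δs = (2.5 − 0)/5 = 0.5.
Right endpoints: 0.5, 1, 1.5, 2, 2.5.
h(0.5) = 6/7, h(1) = 0.75, h(1.5) = 2/3, h(2) = 0.6, h(2.5) = 6/11.
Sum = Δs · [h(0.5) + h(1) + h(1.5) + h(2) + h(2.5)].
Sum ≈ 1.7096.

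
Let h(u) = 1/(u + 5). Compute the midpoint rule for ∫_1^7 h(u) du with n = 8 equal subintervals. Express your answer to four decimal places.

Δu = (7 − 1)/8 = 0.75.
Midpoints: 1.375, 2.125, 2.875, 3.625, 4.375, 5.125, 5.875, 6.625.
h(1.375) = 8/51, h(2.125) = 8/57, h(2.875) = 8/63, h(3.625) = 8/69, h(4.375) = 8/75, h(5.125) = 8/81, h(5.875) = 8/87, h(6.625) = 8/93.
Sum = Δu · [h(1.375) + h(2.125) + h(2.875) + ...].
Sum ≈ 0.6927.

0.6927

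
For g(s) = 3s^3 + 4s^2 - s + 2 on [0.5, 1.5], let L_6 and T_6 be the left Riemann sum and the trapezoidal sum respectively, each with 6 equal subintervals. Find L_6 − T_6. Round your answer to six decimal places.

L_6 ≈ 7.74768519.
T_6 ≈ 9.14351852.
L_6 − T_6 ≈ -1.395833.

-1.395833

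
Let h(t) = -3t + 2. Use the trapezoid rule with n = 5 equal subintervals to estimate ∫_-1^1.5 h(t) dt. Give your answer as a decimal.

Δt = (1.5 − (-1))/5 = 0.5.
h(-1) = 5, h(-0.5) = 3.5, h(0) = 2, h(0.5) = 0.5, h(1) = -1, h(1.5) = -2.5.
T_5 = (Δt/2)·[h(t_0) + 2h(t_1) + ... + 2h(t_{4}) + h(t_5)].
Sum = 3.125.

3.125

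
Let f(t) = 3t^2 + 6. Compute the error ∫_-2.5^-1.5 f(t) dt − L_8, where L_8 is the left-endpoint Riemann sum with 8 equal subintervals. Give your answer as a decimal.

-0.7578125

Exact integral: ∫_-2.5^-1.5 f(t) dt = 18.25.
L_8 = 19.0078125.
Error = 18.25 − 19.0078125 = -0.7578125.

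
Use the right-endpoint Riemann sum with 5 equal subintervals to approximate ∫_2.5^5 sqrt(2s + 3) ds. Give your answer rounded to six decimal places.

8.274278

Δs = (5 − 2.5)/5 = 0.5.
Right endpoints: 3, 3.5, 4, 4.5, 5.
f(3) ≈ 3.000000, f(3.5) ≈ 3.162278, f(4) ≈ 3.316625, f(4.5) ≈ 3.464102, f(5) ≈ 3.605551.
Sum = Δs · [f(3) + f(3.5) + f(4) + f(4.5) + f(5)].
Sum ≈ 8.274278.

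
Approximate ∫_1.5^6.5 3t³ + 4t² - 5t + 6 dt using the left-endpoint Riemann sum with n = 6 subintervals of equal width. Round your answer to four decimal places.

1254.5023

Δt = (6.5 − 1.5)/6 = 5/6.
Left endpoints: 1.5, 7/3, 19/6, 4, 29/6, 17/3.
f(1.5) = 17.625, f(7/3) = 488/9, f(19/6) = 3013/24, f(4) = 242, f(29/6) = 29809/72, f(17/3) = 652.
Sum = Δt · [f(1.5) + f(7/3) + f(19/6) + ...].
Sum ≈ 1254.5023.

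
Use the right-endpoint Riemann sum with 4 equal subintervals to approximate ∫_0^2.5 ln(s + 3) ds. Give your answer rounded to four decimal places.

3.7648

Δs = (2.5 − 0)/4 = 0.625.
Right endpoints: 0.625, 1.25, 1.875, 2.5.
f(0.625) ≈ 1.2879, f(1.25) ≈ 1.4469, f(1.875) ≈ 1.5841, f(2.5) ≈ 1.7047.
Sum = Δs · [f(0.625) + f(1.25) + f(1.875) + f(2.5)].
Sum ≈ 3.7648.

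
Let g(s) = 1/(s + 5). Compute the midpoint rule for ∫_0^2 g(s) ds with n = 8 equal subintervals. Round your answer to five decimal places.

Δs = (2 − 0)/8 = 0.25.
Midpoints: 0.125, 0.375, 0.625, 0.875, 1.125, 1.375, 1.625, 1.875.
g(0.125) = 8/41, g(0.375) = 8/43, g(0.625) = 8/45, g(0.875) = 8/47, g(1.125) = 8/49, g(1.375) = 8/51, g(1.625) = 8/53, g(1.875) = 8/55.
Sum = Δs · [g(0.125) + g(0.375) + g(0.625) + ...].
Sum ≈ 0.33642.

0.33642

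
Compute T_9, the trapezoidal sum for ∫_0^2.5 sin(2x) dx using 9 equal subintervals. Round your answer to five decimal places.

Δx = (2.5 − 0)/9 = 5/18.
f(0) ≈ 0.00000, f(5/18) ≈ 0.52742, f(5/9) ≈ 0.89619, f(5/6) ≈ 0.99541, f(10/9) ≈ 0.79522, f(25/18) ≈ 0.35584, f(5/3) ≈ -0.19057, f(35/18) ≈ -0.67966, f(20/9) ≈ -0.96432, f(2.5) ≈ -0.95892.
T_9 = (Δx/2)·[f(x_0) + 2f(x_1) + ... + 2f(x_{8}) + f(x_9)].
Sum ≈ 0.34891.

0.34891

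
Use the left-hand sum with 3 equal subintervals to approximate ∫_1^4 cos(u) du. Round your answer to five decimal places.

-0.86584

Δu = (4 − 1)/3 = 1.
Left endpoints: 1, 2, 3.
f(1) ≈ 0.54030, f(2) ≈ -0.41615, f(3) ≈ -0.98999.
Sum = Δu · [f(1) + f(2) + f(3)].
Sum ≈ -0.86584.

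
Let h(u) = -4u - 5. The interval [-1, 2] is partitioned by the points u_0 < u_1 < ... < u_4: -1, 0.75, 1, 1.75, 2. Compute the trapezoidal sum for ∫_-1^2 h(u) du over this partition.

Subinterval widths: 1.75, 0.25, 0.75, 0.25.
h(-1) = -1, h(0.75) = -8, h(1) = -9, h(1.75) = -12, h(2) = -13.
On each subinterval the trapezoid contributes (Δu_i/2)·[h(u_{i-1}) + h(u_i)].
Sum = -21.

-21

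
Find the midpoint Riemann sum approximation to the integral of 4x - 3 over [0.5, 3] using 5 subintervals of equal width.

10

Δx = (3 − 0.5)/5 = 0.5.
Midpoints: 0.75, 1.25, 1.75, 2.25, 2.75.
f(0.75) = 0, f(1.25) = 2, f(1.75) = 4, f(2.25) = 6, f(2.75) = 8.
Sum = Δx · [f(0.75) + f(1.25) + f(1.75) + f(2.25) + f(2.75)].
Sum = 10.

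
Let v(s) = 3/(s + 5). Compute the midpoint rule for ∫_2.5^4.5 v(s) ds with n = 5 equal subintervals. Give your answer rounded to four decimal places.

0.7090

Δs = (4.5 − 2.5)/5 = 0.4.
Midpoints: 2.7, 3.1, 3.5, 3.9, 4.3.
v(2.7) = 30/77, v(3.1) = 10/27, v(3.5) = 6/17, v(3.9) = 30/89, v(4.3) = 10/31.
Sum = Δs · [v(2.7) + v(3.1) + v(3.5) + v(3.9) + v(4.3)].
Sum ≈ 0.7090.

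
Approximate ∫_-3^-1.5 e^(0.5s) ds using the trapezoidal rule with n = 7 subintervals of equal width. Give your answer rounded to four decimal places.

Δs = (-1.5 − (-3))/7 = 3/14.
f(-3) ≈ 0.2231, f(-39/14) ≈ 0.2484, f(-18/7) ≈ 0.2765, f(-33/14) ≈ 0.3077, f(-15/7) ≈ 0.3425, f(-27/14) ≈ 0.3813, f(-12/7) ≈ 0.4244, f(-1.5) ≈ 0.4724.
T_7 = (Δs/2)·[f(s_0) + 2f(s_1) + ... + 2f(s_{6}) + f(s_7)].
Sum ≈ 0.4989.

0.4989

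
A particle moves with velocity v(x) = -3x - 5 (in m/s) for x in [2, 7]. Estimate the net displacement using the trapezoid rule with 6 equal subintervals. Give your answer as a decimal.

-92.5

Δx = (7 − 2)/6 = 5/6.
v(2) = -11, v(17/6) = -13.5, v(11/3) = -16, v(4.5) = -18.5, v(16/3) = -21, v(37/6) = -23.5, v(7) = -26.
T_6 = (Δx/2)·[v(x_0) + 2v(x_1) + ... + 2v(x_{5}) + v(x_6)].
Sum = -92.5.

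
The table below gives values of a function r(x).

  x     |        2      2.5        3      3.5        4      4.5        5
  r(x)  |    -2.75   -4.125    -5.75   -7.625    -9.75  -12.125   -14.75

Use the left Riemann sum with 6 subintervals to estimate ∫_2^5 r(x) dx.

Δx = 0.5.
Sum = 0.5·[(-2.75) + (-4.125) + (-5.75) + (-7.625) + (-9.75) + (-12.125)] = -21.0625.

-21.0625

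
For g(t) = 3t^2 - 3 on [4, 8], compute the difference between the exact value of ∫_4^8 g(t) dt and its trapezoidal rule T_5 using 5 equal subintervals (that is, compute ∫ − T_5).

-1.28

Exact integral: ∫_4^8 g(t) dt = 436.
T_5 = 437.28.
Error = 436 − 437.28 = -1.28.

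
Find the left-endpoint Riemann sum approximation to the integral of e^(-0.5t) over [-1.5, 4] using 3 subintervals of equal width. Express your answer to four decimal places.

Δt = (4 − (-1.5))/3 = 11/6.
Left endpoints: -1.5, 1/3, 13/6.
f(-1.5) ≈ 2.1170, f(1/3) ≈ 0.8465, f(13/6) ≈ 0.3385.
Sum = Δt · [f(-1.5) + f(1/3) + f(13/6)].
Sum ≈ 6.0536.

6.0536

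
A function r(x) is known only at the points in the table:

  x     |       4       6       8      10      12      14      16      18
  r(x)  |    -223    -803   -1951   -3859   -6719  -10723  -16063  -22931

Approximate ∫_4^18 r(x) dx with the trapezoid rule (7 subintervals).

Δx = 2.
T_7 = (2/2)·[(-223) + 2·(-803) + 2·(-1951) + 2·(-3859) + 2·(-6719) + 2·(-10723) + 2·(-16063) + (-22931)] = -103390.

-103390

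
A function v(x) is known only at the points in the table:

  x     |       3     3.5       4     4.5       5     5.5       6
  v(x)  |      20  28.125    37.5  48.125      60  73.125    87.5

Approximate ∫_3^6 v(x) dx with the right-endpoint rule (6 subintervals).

167.1875

Δx = 0.5.
Sum = 0.5·[28.125 + 37.5 + 48.125 + 60 + 73.125 + 87.5] = 167.1875.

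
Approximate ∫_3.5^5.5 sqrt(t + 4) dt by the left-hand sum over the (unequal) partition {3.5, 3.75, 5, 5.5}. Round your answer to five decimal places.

Subinterval widths: 0.25, 1.25, 0.5.
Left endpoints: 3.5, 3.75, 5.
f(3.5) ≈ 2.73861, f(3.75) ≈ 2.78388, f(5) ≈ 3.00000.
Sum = Σ Δt_i · f(t_i).
Sum ≈ 5.66451.

5.66451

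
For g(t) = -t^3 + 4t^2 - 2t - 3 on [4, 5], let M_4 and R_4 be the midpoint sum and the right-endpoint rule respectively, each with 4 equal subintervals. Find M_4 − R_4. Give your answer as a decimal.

M_4 = -22.8671875.
R_4 = -26.390625.
M_4 − R_4 = 3.5234375.

3.5234375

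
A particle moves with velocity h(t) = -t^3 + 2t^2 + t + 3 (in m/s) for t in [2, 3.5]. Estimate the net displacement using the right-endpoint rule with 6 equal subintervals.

Δt = (3.5 − 2)/6 = 0.25.
Right endpoints: 2.25, 2.5, 2.75, 3, 3.25, 3.5.
h(2.25) = 3.984375, h(2.5) = 2.375, h(2.75) = 0.078125, h(3) = -3, h(3.25) = -6.953125, h(3.5) = -11.875.
Sum = Δt · [h(2.25) + h(2.5) + h(2.75) + ...].
Sum = -3.84765625.

-3.84765625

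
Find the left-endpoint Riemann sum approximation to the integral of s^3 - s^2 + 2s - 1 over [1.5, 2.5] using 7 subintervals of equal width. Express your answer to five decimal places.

Δs = (2.5 − 1.5)/7 = 1/7.
Left endpoints: 1.5, 23/14, 25/14, 27/14, 29/14, 31/14, 33/14.
f(1.5) = 3.125, f(23/14) = 11033/2744, f(25/14) = 13931/2744, f(27/14) = 17317/2744, f(29/14) = 21239/2744, f(31/14) = 25745/2744, f(33/14) = 30883/2744.
Sum = Δs · [f(1.5) + f(23/14) + f(25/14) + ...].
Sum ≈ 6.70153.

6.70153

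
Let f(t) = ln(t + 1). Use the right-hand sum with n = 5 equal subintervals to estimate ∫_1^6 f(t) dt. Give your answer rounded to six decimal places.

7.832014

Δt = (6 − 1)/5 = 1.
Right endpoints: 2, 3, 4, 5, 6.
f(2) ≈ 1.098612, f(3) ≈ 1.386294, f(4) ≈ 1.609438, f(5) ≈ 1.791759, f(6) ≈ 1.945910.
Sum = Δt · [f(2) + f(3) + f(4) + f(5) + f(6)].
Sum ≈ 7.832014.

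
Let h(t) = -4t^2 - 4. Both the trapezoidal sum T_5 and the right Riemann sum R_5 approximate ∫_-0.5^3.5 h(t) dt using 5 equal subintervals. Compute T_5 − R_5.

19.2

T_5 = -75.04.
R_5 = -94.24.
T_5 − R_5 = 19.2.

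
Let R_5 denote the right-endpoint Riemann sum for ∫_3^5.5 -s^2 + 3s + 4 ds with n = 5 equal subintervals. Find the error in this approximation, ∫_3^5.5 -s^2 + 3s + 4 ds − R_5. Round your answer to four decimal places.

Exact integral: ∫_3^5.5 f(s) ds ≈ -4.583333.
R_5 = -8.125.
Error ≈ -4.583333 − (-8.125) ≈ 3.5417.

3.5417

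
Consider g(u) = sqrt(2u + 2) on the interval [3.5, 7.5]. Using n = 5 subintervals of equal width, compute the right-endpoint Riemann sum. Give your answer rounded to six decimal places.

Δu = (7.5 − 3.5)/5 = 0.8.
Right endpoints: 4.3, 5.1, 5.9, 6.7, 7.5.
g(4.3) ≈ 3.255764, g(5.1) ≈ 3.492850, g(5.9) ≈ 3.714835, g(6.7) ≈ 3.924283, g(7.5) ≈ 4.123106.
Sum = Δu · [g(4.3) + g(5.1) + g(5.9) + g(6.7) + g(7.5)].
Sum ≈ 14.808670.

14.808670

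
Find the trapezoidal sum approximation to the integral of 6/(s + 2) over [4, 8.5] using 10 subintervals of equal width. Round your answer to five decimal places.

Δs = (8.5 − 4)/10 = 0.45.
f(4) = 1, f(4.45) = 40/43, f(4.9) = 20/23, f(5.35) = 40/49, f(5.8) = 10/13, f(6.25) = 8/11, f(6.7) = 20/29, f(7.15) = 40/61, f(7.6) = 0.625, f(8.05) = 40/67, f(8.5) = 4/7.
T_10 = (Δs/2)·[f(s_0) + 2f(s_1) + ... + 2f(s_{9}) + f(s_10)].
Sum ≈ 3.35959.

3.35959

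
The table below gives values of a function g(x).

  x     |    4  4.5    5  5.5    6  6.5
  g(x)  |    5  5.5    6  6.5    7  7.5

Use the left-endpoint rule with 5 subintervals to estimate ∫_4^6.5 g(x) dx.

15

Δx = 0.5.
Sum = 0.5·[5 + 5.5 + 6 + 6.5 + 7] = 15.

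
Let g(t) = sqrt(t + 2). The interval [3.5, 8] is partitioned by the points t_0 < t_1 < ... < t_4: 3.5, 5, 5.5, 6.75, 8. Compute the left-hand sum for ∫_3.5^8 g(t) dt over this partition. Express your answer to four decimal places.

11.9615

Subinterval widths: 1.5, 0.5, 1.25, 1.25.
Left endpoints: 3.5, 5, 5.5, 6.75.
g(3.5) ≈ 2.3452, g(5) ≈ 2.6458, g(5.5) ≈ 2.7386, g(6.75) ≈ 2.9580.
Sum = Σ Δt_i · g(t_i).
Sum ≈ 11.9615.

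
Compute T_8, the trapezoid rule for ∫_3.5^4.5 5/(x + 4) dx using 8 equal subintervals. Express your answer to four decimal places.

0.6258

Δx = (4.5 − 3.5)/8 = 0.125.
f(3.5) = 2/3, f(3.625) = 40/61, f(3.75) = 20/31, f(3.875) = 40/63, f(4) = 0.625, f(4.125) = 8/13, f(4.25) = 20/33, f(4.375) = 40/67, f(4.5) = 10/17.
T_8 = (Δx/2)·[f(x_0) + 2f(x_1) + ... + 2f(x_{7}) + f(x_8)].
Sum ≈ 0.6258.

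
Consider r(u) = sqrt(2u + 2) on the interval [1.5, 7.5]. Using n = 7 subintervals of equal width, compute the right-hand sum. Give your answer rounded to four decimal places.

20.4337

Δu = (7.5 − 1.5)/7 = 6/7.
Right endpoints: 33/14, 45/14, 57/14, 69/14, 81/14, 93/14, 7.5.
r(33/14) ≈ 2.5912, r(45/14) ≈ 2.9032, r(57/14) ≈ 3.1848, r(69/14) ≈ 3.4434, r(81/14) ≈ 3.6839, r(93/14) ≈ 3.9097, r(7.5) ≈ 4.1231.
Sum = Δu · [r(33/14) + r(45/14) + r(57/14) + ...].
Sum ≈ 20.4337.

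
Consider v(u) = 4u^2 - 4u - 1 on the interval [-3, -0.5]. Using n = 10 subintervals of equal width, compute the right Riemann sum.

45.3125

Δu = (-0.5 − (-3))/10 = 0.25.
Right endpoints: -2.75, -2.5, -2.25, -2, -1.75, -1.5, -1.25, -1, -0.75, -0.5.
v(-2.75) = 40.25, v(-2.5) = 34, v(-2.25) = 28.25, v(-2) = 23, v(-1.75) = 18.25, v(-1.5) = 14, v(-1.25) = 10.25, v(-1) = 7, v(-0.75) = 4.25, v(-0.5) = 2.
Sum = Δu · [v(-2.75) + v(-2.5) + v(-2.25) + ...].
Sum = 45.3125.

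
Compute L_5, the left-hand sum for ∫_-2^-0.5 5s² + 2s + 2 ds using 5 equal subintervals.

14.85

Δs = (-0.5 − (-2))/5 = 0.3.
Left endpoints: -2, -1.7, -1.4, -1.1, -0.8.
f(-2) = 18, f(-1.7) = 13.05, f(-1.4) = 9, f(-1.1) = 5.85, f(-0.8) = 3.6.
Sum = Δs · [f(-2) + f(-1.7) + f(-1.4) + f(-1.1) + f(-0.8)].
Sum = 14.85.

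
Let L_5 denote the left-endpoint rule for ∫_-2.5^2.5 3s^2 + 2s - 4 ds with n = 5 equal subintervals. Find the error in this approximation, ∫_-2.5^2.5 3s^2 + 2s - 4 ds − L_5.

Exact integral: ∫_-2.5^2.5 f(s) ds = 11.25.
L_5 = 8.75.
Error = 11.25 − 8.75 = 2.5.

2.5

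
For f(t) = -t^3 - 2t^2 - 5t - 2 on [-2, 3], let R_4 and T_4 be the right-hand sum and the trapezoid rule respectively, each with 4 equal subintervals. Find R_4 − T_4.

R_4 = -110.390625.
T_4 = -66.640625.
R_4 − T_4 = -43.75.

-43.75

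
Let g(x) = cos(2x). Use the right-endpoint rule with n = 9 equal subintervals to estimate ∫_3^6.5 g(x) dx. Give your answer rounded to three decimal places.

0.322

Δx = (6.5 − 3)/9 = 7/18.
Right endpoints: 61/18, 34/9, 25/6, 41/9, 89/18, 16/3, 103/18, 55/9, 6.5.
g(61/18) ≈ 0.880, g(34/9) ≈ 0.294, g(25/6) ≈ -0.461, g(41/9) ≈ -0.951, g(89/18) ≈ -0.894, g(16/3) ≈ -0.323, g(103/18) ≈ 0.434, g(55/9) ≈ 0.941, g(6.5) ≈ 0.907.
Sum = Δx · [g(61/18) + g(34/9) + g(25/6) + ...].
Sum ≈ 0.322.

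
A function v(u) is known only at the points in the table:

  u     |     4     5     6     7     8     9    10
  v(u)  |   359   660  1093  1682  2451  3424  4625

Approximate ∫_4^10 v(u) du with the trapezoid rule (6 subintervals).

11802

Δu = 1.
T_6 = (1/2)·[359 + 2·660 + 2·1093 + 2·1682 + 2·2451 + 2·3424 + 4625] = 11802.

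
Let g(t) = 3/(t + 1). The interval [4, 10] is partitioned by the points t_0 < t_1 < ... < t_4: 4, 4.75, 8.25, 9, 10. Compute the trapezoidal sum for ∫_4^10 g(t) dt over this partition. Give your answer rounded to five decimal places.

Subinterval widths: 0.75, 3.5, 0.75, 1.
g(4) = 0.6, g(4.75) = 12/23, g(8.25) = 12/37, g(9) = 0.3, g(10) = 3/11.
On each subinterval the trapezoid contributes (Δt_i/2)·[g(t_{i-1}) + g(t_i)].
Sum ≈ 2.42175.

2.42175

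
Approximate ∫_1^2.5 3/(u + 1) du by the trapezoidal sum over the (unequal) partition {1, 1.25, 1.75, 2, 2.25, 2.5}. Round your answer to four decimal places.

Subinterval widths: 0.25, 0.5, 0.25, 0.25, 0.25.
f(1) = 1.5, f(1.25) = 4/3, f(1.75) = 12/11, f(2) = 1, f(2.25) = 12/13, f(2.5) = 6/7.
On each subinterval the trapezoid contributes (Δu_i/2)·[f(u_{i-1}) + f(u_i)].
Sum ≈ 1.6845.

1.6845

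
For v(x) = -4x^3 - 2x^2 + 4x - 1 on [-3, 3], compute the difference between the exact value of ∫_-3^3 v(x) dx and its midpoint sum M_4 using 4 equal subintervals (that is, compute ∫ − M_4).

Exact integral: ∫_-3^3 v(x) dx = -42.
M_4 = -39.75.
Error = -42 − (-39.75) = -2.25.

-2.25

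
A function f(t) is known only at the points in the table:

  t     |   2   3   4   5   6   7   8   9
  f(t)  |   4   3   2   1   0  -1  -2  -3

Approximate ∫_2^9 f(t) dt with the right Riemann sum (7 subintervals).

Δt = 1.
Sum = 1·[3 + 2 + 1 + 0 + (-1) + (-2) + (-3)] = 0.

0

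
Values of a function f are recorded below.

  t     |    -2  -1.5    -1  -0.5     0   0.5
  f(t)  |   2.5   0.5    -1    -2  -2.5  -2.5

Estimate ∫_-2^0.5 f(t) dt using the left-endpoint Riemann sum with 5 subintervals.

-1.25

Δt = 0.5.
Sum = 0.5·[2.5 + 0.5 + (-1) + (-2) + (-2.5)] = -1.25.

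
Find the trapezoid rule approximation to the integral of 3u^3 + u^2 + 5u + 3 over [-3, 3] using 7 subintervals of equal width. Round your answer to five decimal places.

36.73469

Δu = (3 − (-3))/7 = 6/7.
f(-3) = -84, f(-15/7) = -11196/343, f(-9/7) = -2796/343, f(-3/7) = 276/343, f(3/7) = 1908/343, f(9/7) = 5988/343, f(15/7) = 16404/343, f(3) = 108.
T_7 = (Δu/2)·[f(u_0) + 2f(u_1) + ... + 2f(u_{6}) + f(u_7)].
Sum ≈ 36.73469.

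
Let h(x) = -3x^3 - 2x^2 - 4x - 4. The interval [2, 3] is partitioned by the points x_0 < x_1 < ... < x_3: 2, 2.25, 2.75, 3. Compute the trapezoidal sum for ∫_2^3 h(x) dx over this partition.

Subinterval widths: 0.25, 0.5, 0.25.
h(2) = -44, h(2.25) = -57.296875, h(2.75) = -92.515625, h(3) = -115.
On each subinterval the trapezoid contributes (Δx_i/2)·[h(x_{i-1}) + h(x_i)].
Sum = -76.0546875.

-76.0546875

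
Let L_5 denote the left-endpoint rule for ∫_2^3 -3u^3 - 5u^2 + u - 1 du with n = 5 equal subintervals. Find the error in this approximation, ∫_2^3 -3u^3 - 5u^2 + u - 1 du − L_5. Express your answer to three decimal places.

-7.917

Exact integral: ∫_2^3 f(u) du ≈ -78.91667.
L_5 = -71.
Error ≈ -78.91667 − (-71) ≈ -7.917.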